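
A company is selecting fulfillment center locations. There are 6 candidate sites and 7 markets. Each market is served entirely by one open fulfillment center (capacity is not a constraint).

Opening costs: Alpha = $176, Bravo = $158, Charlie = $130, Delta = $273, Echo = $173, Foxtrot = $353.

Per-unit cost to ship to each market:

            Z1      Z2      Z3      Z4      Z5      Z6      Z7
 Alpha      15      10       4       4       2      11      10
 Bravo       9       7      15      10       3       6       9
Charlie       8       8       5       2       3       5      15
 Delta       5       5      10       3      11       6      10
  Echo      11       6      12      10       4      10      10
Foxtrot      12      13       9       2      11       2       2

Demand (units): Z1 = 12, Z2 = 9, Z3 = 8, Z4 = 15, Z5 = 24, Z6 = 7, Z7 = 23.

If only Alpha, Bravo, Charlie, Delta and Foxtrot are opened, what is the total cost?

Total cost: 1365

Each market is assigned to its cheapest site among the open ones.
{Alpha, Bravo, Charlie, Delta, Foxtrot}: Z1→Delta 5·12=60, Z2→Delta 5·9=45, Z3→Alpha 4·8=32, Z4→Charlie 2·15=30, Z5→Alpha 2·24=48, Z6→Foxtrot 2·7=14, Z7→Foxtrot 2·23=46. Service 275; fixed 1090; total 1365.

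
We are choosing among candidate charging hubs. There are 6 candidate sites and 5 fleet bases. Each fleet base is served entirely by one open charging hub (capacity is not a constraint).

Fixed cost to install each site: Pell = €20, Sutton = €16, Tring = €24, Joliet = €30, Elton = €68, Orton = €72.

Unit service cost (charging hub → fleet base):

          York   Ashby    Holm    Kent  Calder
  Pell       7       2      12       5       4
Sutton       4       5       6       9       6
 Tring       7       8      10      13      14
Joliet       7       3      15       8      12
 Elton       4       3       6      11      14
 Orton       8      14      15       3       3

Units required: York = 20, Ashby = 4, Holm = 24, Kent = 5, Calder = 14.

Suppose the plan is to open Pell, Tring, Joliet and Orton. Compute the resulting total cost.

Total cost: 591

Each fleet base is assigned to its cheapest site among the open ones.
{Pell, Tring, Joliet, Orton}: York→Pell 7·20=140, Ashby→Pell 2·4=8, Holm→Tring 10·24=240, Kent→Orton 3·5=15, Calder→Orton 3·14=42. Service 445; fixed 146; total 591.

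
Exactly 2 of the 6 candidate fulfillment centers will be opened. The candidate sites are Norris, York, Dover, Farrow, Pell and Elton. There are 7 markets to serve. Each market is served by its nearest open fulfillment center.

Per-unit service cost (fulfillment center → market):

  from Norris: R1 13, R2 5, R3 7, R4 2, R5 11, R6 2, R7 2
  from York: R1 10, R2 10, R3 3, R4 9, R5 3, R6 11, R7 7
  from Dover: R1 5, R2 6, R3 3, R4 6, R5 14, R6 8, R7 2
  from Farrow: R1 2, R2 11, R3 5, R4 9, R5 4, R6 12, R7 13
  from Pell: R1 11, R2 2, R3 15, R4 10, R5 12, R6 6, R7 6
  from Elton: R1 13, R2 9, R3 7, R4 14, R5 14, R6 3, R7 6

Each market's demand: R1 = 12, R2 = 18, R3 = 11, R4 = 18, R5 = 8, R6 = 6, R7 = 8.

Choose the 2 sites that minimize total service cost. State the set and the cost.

With exactly 2 open, each market uses its cheapest among the chosen.
{Norris, Farrow}: R1→Farrow 2·12=24, R2→Norris 5·18=90, R3→Farrow 5·11=55, R4→Norris 2·18=36, R5→Farrow 4·8=32, R6→Norris 2·6=12, R7→Norris 2·8=16. Service cost 265.
{Norris, York}: service cost 331
{Norris, Dover}: service cost 335
Among all 15 size-2 choices, {Norris, Farrow} is lowest.

Choose Norris and Farrow; total service cost 265.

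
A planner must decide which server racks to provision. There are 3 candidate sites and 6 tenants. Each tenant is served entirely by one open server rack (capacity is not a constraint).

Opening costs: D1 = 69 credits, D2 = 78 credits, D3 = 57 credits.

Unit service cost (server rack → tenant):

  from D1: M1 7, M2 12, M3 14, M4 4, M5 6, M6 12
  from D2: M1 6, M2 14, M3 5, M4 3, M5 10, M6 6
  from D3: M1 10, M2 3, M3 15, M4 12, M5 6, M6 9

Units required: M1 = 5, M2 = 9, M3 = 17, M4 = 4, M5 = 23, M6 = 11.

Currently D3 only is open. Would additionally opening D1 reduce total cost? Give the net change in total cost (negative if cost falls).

No — net change +5 (cost rises by 5).

Current service cost with {D3}: 617.
Adding D1: each tenant re-picks its cheapest; new service cost 553, saving 64.
Extra fixed cost: 69. Net change = 69 − 64 = 5.
(Totals: 674 → 679.)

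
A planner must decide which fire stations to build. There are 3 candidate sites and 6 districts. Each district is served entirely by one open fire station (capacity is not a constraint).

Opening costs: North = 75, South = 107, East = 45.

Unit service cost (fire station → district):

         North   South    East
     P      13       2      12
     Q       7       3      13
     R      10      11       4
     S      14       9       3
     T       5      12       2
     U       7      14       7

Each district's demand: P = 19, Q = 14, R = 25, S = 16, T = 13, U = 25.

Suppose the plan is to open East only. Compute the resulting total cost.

Total cost: 804

Each district is assigned to its cheapest site among the open ones.
{East}: P→East 12·19=228, Q→East 13·14=182, R→East 4·25=100, S→East 3·16=48, T→East 2·13=26, U→East 7·25=175. Service 759; fixed 45; total 804.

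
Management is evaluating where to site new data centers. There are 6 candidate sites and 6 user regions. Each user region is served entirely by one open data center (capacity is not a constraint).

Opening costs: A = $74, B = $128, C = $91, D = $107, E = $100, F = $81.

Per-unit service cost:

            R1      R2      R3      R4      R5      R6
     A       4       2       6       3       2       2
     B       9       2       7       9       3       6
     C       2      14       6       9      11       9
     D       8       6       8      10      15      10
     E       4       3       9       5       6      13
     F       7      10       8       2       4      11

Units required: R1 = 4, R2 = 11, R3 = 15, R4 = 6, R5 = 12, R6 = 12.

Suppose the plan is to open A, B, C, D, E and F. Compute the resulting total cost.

Total cost: 761

Each user region is assigned to its cheapest site among the open ones.
{A, B, C, D, E, F}: R1→C 2·4=8, R2→A 2·11=22, R3→A 6·15=90, R4→F 2·6=12, R5→A 2·12=24, R6→A 2·12=24. Service 180; fixed 581; total 761.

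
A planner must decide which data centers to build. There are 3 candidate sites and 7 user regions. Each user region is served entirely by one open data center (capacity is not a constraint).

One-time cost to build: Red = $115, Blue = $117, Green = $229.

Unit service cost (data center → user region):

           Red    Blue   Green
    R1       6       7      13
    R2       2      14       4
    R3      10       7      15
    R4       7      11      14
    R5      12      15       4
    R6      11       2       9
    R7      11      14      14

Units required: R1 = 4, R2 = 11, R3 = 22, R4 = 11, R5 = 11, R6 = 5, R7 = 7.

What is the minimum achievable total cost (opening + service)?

For any fixed open set, each user region goes to its cheapest open site; total = fixed + service.
{Red}: R1→Red 6·4=24, R2→Red 2·11=22, R3→Red 10·22=220, R4→Red 7·11=77, R5→Red 12·11=132, R6→Red 11·5=55, R7→Red 11·7=77. Service 607; fixed 115; total 722.
{Red, Blue}: service 496 + fixed 232 = 728
{Blue, Green}: service 499 + fixed 346 = 845
{Red, Blue, Green}: R1→Red 6·4=24, R2→Red 2·11=22, R3→Blue 7·22=154, R4→Red 7·11=77, R5→Green 4·11=44, R6→Blue 2·5=10, R7→Red 11·7=77. Service 408; fixed 461; total 869.
No other subset beats 722.

Minimum total cost: 722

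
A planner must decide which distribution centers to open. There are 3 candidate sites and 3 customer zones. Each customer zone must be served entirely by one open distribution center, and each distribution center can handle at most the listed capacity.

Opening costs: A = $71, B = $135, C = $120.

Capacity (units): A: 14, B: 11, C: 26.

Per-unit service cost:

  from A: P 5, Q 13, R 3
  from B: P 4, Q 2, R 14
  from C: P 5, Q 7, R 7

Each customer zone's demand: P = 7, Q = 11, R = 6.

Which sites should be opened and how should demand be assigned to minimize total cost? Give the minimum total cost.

Open {C}: P→C 5·7=35, Q→C 7·11=77, R→C 7·6=42.
Loads: C carries 24/26. Service 154; fixed 120; total 274.
Next best feasible plan costs 281.

Minimum total cost: 274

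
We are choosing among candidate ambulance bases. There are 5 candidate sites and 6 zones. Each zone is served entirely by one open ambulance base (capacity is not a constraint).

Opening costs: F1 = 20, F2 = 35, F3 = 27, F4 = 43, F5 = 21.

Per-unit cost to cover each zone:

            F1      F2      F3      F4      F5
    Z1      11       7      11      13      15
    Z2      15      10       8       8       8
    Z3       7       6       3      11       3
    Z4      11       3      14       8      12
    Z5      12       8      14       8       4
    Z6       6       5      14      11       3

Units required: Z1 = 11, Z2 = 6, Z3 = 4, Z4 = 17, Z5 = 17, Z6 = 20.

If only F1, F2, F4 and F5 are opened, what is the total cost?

Total cost: 435

Each zone is assigned to its cheapest site among the open ones.
{F1, F2, F4, F5}: Z1→F2 7·11=77, Z2→F4 8·6=48, Z3→F5 3·4=12, Z4→F2 3·17=51, Z5→F5 4·17=68, Z6→F5 3·20=60. Service 316; fixed 119; total 435.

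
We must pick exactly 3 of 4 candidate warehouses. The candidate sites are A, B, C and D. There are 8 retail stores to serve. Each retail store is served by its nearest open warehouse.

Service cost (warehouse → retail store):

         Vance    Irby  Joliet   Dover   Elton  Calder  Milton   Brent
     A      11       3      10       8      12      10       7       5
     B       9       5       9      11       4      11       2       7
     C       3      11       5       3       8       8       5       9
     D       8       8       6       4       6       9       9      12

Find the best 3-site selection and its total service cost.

Choose A, B and C; total service cost 33.

With exactly 3 open, each retail store uses its cheapest among the chosen.
{A, B, C}: Vance→C 3, Irby→A 3, Joliet→C 5, Dover→C 3, Elton→B 4, Calder→C 8, Milton→B 2, Brent→A 5. Service cost 33.
{B, C, D}: service cost 37
{A, C, D}: service cost 38
Among all 4 size-3 choices, {A, B, C} is lowest.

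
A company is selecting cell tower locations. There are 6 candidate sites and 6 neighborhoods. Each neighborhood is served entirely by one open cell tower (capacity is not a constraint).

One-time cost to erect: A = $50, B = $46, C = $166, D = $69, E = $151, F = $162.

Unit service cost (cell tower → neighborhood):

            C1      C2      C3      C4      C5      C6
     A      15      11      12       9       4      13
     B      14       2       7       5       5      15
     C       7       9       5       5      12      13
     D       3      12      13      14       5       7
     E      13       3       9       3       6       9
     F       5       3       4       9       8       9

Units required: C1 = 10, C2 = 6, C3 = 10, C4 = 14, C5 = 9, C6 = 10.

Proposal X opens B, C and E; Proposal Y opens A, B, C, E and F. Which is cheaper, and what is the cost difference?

Proposal X: {B, C, E}: C1→C 7·10=70, C2→B 2·6=12, C3→C 5·10=50, C4→E 3·14=42, C5→B 5·9=45, C6→E 9·10=90. Service 309; fixed 363; total 672.
Proposal Y: {A, B, C, E, F}: C1→F 5·10=50, C2→B 2·6=12, C3→F 4·10=40, C4→E 3·14=42, C5→A 4·9=36, C6→E 9·10=90. Service 270; fixed 575; total 845.
Difference: |672 − 845| = 173.

Proposal X is cheaper by 173.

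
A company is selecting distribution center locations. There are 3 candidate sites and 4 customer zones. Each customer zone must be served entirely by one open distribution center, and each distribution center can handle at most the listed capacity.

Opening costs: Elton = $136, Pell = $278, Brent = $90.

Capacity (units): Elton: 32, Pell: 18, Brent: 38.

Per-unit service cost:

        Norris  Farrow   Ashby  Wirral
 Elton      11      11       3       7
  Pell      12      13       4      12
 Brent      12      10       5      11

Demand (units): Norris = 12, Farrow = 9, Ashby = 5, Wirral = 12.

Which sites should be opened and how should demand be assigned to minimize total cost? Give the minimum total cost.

Minimum total cost: 481

Open {Brent}: Norris→Brent 12·12=144, Farrow→Brent 10·9=90, Ashby→Brent 5·5=25, Wirral→Brent 11·12=132.
Loads: Brent carries 38/38. Service 391; fixed 90; total 481.
Next best feasible plan costs 547.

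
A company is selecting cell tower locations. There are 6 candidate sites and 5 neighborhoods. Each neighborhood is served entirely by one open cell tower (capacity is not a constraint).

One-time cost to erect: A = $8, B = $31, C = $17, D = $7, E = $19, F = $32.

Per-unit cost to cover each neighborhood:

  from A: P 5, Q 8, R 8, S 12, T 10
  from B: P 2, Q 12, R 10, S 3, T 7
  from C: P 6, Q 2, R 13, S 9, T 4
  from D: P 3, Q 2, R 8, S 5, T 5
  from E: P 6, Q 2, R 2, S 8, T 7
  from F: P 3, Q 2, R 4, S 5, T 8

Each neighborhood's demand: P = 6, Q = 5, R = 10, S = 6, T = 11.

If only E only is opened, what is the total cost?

Total cost: 210

Each neighborhood is assigned to its cheapest site among the open ones.
{E}: P→E 6·6=36, Q→E 2·5=10, R→E 2·10=20, S→E 8·6=48, T→E 7·11=77. Service 191; fixed 19; total 210.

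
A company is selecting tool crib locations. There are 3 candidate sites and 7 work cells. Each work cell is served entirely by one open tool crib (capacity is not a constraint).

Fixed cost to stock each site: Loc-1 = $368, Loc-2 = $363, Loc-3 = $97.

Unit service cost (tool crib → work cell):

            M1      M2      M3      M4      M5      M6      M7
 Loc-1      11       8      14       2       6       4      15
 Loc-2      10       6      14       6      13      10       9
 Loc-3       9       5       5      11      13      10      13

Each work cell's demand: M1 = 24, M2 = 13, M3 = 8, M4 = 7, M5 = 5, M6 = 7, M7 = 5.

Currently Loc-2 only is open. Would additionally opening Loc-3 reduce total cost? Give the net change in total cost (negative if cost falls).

Yes — net change −12 (cost falls by 12).

Current service cost with {Loc-2}: 652.
Adding Loc-3: each work cell re-picks its cheapest; new service cost 543, saving 109.
Extra fixed cost: 97. Net change = 97 − 109 = -12.
(Totals: 1015 → 1003.)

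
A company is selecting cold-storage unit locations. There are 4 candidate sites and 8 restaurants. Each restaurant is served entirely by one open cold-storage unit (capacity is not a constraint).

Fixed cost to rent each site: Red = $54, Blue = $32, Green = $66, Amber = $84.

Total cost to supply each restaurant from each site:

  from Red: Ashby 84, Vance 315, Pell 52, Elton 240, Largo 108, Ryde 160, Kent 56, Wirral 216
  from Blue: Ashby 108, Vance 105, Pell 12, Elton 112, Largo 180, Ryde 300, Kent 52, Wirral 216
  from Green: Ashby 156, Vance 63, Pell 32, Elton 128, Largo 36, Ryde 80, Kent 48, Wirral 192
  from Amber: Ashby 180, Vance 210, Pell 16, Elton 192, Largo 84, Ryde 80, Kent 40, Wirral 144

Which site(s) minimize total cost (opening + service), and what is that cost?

For any fixed open set, each restaurant goes to its cheapest open site; total = fixed + service.
{Blue, Green}: Ashby→Blue 108, Vance→Green 63, Pell→Blue 12, Elton→Blue 112, Largo→Green 36, Ryde→Green 80, Kent→Green 48, Wirral→Green 192. Service 651; fixed 98; total 749.
{Blue, Green, Amber}: service 595 + fixed 182 = 777
{Red, Blue, Green}: Ashby→Red 84, Vance→Green 63, Pell→Blue 12, Elton→Blue 112, Largo→Green 36, Ryde→Green 80, Kent→Green 48, Wirral→Green 192. Service 627; fixed 152; total 779.
{Red, Blue, Green, Amber}: service 571 + fixed 236 = 807
(All 15 nonempty subsets were checked; Blue and Green is lowest.)

Open Blue and Green; minimum total cost 749.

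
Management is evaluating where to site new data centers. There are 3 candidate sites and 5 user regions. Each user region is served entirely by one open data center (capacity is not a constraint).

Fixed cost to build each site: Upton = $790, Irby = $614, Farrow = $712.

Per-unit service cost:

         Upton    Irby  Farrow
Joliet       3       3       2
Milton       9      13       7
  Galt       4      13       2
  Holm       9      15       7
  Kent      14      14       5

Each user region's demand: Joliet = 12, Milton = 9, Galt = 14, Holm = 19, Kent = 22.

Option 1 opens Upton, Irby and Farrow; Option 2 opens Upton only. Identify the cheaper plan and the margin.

Option 1: {Upton, Irby, Farrow}: Joliet→Farrow 2·12=24, Milton→Farrow 7·9=63, Galt→Farrow 2·14=28, Holm→Farrow 7·19=133, Kent→Farrow 5·22=110. Service 358; fixed 2116; total 2474.
Option 2: {Upton}: Joliet→Upton 3·12=36, Milton→Upton 9·9=81, Galt→Upton 4·14=56, Holm→Upton 9·19=171, Kent→Upton 14·22=308. Service 652; fixed 790; total 1442.
Difference: |2474 − 1442| = 1032.

Option 2 is cheaper by 1032.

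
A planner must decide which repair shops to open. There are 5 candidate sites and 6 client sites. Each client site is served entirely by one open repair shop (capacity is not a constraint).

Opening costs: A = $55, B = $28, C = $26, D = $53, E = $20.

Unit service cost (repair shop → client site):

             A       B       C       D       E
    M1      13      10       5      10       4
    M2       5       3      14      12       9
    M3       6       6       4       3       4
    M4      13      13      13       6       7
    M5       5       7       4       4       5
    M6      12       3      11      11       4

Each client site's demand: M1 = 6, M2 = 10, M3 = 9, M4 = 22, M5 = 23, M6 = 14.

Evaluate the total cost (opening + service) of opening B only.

Each client site is assigned to its cheapest site among the open ones.
{B}: M1→B 10·6=60, M2→B 3·10=30, M3→B 6·9=54, M4→B 13·22=286, M5→B 7·23=161, M6→B 3·14=42. Service 633; fixed 28; total 661.

Total cost: 661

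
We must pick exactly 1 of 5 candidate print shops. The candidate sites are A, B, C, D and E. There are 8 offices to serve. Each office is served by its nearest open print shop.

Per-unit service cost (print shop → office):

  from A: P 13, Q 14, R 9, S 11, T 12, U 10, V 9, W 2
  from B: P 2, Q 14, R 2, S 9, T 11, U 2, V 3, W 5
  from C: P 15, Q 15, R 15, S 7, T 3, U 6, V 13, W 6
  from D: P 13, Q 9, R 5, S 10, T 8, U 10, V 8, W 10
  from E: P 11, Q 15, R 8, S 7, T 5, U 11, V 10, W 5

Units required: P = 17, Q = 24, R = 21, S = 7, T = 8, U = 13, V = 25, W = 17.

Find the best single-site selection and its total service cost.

With exactly 1 open, each office uses its cheapest among the chosen.
{B}: P→B 2·17=34, Q→B 14·24=336, R→B 2·21=42, S→B 9·7=63, T→B 11·8=88, U→B 2·13=26, V→B 3·25=75, W→B 5·17=85. Service cost 749.
{D}: service cost 1176
{E}: service cost 1282
Among all 5 size-1 choices, {B} is lowest.

Choose B only; total service cost 749.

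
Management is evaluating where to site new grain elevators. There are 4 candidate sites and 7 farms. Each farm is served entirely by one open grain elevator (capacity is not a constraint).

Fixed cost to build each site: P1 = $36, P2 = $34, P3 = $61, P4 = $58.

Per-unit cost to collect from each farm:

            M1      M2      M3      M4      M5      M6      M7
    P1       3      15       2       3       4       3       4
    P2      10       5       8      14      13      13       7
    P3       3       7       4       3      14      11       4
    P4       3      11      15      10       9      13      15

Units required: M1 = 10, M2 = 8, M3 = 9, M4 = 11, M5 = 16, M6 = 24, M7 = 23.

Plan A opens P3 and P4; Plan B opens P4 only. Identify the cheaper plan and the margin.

Plan A: {P3, P4}: M1→P3 3·10=30, M2→P3 7·8=56, M3→P3 4·9=36, M4→P3 3·11=33, M5→P4 9·16=144, M6→P3 11·24=264, M7→P3 4·23=92. Service 655; fixed 119; total 774.
Plan B: {P4}: M1→P4 3·10=30, M2→P4 11·8=88, M3→P4 15·9=135, M4→P4 10·11=110, M5→P4 9·16=144, M6→P4 13·24=312, M7→P4 15·23=345. Service 1164; fixed 58; total 1222.
Difference: |774 − 1222| = 448.

Plan A is cheaper by 448.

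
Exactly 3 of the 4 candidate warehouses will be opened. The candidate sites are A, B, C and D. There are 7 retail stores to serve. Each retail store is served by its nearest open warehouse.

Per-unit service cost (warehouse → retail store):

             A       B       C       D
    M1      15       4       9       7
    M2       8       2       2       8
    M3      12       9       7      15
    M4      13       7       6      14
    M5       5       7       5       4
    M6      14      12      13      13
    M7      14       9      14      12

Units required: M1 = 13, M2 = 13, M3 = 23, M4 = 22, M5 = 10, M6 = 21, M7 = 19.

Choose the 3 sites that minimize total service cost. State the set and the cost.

With exactly 3 open, each retail store uses its cheapest among the chosen.
{B, C, D}: M1→B 4·13=52, M2→B 2·13=26, M3→C 7·23=161, M4→C 6·22=132, M5→D 4·10=40, M6→B 12·21=252, M7→B 9·19=171. Service cost 834.
{A, B, C}: service cost 844
{A, B, D}: service cost 902
Among all 4 size-3 choices, {B, C, D} is lowest.

Choose B, C and D; total service cost 834.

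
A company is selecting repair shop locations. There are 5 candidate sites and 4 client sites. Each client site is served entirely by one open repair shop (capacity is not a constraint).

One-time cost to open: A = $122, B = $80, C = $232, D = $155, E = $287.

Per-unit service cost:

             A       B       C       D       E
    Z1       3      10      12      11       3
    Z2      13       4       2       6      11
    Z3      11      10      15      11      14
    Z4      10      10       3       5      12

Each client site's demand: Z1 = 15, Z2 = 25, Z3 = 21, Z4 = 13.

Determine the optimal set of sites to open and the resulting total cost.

For any fixed open set, each client site goes to its cheapest open site; total = fixed + service.
{B}: Z1→B 10·15=150, Z2→B 4·25=100, Z3→B 10·21=210, Z4→B 10·13=130. Service 590; fixed 80; total 670.
{A, B}: Z1→A 3·15=45, Z2→B 4·25=100, Z3→B 10·21=210, Z4→A 10·13=130. Service 485; fixed 202; total 687.
{A, C}: service 365 + fixed 354 = 719
{A, B, C, D, E}: service 344 + fixed 876 = 1220
No other subset beats 670.

Open B only; minimum total cost 670.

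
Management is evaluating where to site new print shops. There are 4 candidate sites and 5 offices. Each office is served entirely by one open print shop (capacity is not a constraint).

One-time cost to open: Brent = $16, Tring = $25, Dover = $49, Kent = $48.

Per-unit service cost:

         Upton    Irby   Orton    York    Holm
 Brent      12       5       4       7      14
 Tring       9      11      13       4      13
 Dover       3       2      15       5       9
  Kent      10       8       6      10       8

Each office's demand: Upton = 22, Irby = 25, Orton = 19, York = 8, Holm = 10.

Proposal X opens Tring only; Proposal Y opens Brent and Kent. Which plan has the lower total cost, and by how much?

Proposal X: {Tring}: Upton→Tring 9·22=198, Irby→Tring 11·25=275, Orton→Tring 13·19=247, York→Tring 4·8=32, Holm→Tring 13·10=130. Service 882; fixed 25; total 907.
Proposal Y: {Brent, Kent}: Upton→Kent 10·22=220, Irby→Brent 5·25=125, Orton→Brent 4·19=76, York→Brent 7·8=56, Holm→Kent 8·10=80. Service 557; fixed 64; total 621.
Difference: |907 − 621| = 286.

Proposal Y is cheaper by 286.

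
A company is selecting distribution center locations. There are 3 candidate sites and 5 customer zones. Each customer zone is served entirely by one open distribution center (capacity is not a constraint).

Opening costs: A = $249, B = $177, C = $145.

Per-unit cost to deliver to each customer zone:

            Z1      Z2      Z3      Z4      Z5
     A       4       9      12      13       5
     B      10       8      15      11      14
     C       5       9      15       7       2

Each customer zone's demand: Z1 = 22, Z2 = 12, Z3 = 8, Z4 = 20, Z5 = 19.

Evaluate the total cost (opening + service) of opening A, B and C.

Each customer zone is assigned to its cheapest site among the open ones.
{A, B, C}: Z1→A 4·22=88, Z2→B 8·12=96, Z3→A 12·8=96, Z4→C 7·20=140, Z5→C 2·19=38. Service 458; fixed 571; total 1029.

Total cost: 1029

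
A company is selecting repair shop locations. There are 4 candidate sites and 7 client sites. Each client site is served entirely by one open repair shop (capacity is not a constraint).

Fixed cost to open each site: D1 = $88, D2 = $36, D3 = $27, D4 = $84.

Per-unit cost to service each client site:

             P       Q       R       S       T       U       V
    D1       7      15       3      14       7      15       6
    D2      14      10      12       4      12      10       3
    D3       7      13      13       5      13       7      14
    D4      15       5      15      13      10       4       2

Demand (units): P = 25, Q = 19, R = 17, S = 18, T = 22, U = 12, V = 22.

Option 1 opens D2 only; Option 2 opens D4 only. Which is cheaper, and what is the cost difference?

Option 1: {D2}: P→D2 14·25=350, Q→D2 10·19=190, R→D2 12·17=204, S→D2 4·18=72, T→D2 12·22=264, U→D2 10·12=120, V→D2 3·22=66. Service 1266; fixed 36; total 1302.
Option 2: {D4}: P→D4 15·25=375, Q→D4 5·19=95, R→D4 15·17=255, S→D4 13·18=234, T→D4 10·22=220, U→D4 4·12=48, V→D4 2·22=44. Service 1271; fixed 84; total 1355.
Difference: |1302 − 1355| = 53.

Option 1 is cheaper by 53.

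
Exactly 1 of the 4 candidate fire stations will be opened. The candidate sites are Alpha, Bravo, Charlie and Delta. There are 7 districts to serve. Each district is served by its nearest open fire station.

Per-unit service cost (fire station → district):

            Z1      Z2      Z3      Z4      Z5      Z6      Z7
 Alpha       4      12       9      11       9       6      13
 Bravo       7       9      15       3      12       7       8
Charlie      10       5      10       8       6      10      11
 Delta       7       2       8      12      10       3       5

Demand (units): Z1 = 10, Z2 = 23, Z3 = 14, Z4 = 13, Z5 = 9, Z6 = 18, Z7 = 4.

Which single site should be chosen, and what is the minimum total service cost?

Choose Delta only; total service cost 548.

With exactly 1 open, each district uses its cheapest among the chosen.
{Delta}: Z1→Delta 7·10=70, Z2→Delta 2·23=46, Z3→Delta 8·14=112, Z4→Delta 12·13=156, Z5→Delta 10·9=90, Z6→Delta 3·18=54, Z7→Delta 5·4=20. Service cost 548.
{Charlie}: service cost 737
{Bravo}: service cost 792
Among all 4 size-1 choices, {Delta} is lowest.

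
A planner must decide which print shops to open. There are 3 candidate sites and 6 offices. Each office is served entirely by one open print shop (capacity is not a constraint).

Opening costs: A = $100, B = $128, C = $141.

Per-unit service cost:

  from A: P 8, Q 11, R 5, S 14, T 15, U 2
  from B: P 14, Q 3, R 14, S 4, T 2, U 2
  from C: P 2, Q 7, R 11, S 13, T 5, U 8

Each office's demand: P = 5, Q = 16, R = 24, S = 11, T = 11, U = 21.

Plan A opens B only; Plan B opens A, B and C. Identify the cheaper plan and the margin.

Plan B is cheaper by 35.

Plan A: {B}: P→B 14·5=70, Q→B 3·16=48, R→B 14·24=336, S→B 4·11=44, T→B 2·11=22, U→B 2·21=42. Service 562; fixed 128; total 690.
Plan B: {A, B, C}: P→C 2·5=10, Q→B 3·16=48, R→A 5·24=120, S→B 4·11=44, T→B 2·11=22, U→A 2·21=42. Service 286; fixed 369; total 655.
Difference: |690 − 655| = 35.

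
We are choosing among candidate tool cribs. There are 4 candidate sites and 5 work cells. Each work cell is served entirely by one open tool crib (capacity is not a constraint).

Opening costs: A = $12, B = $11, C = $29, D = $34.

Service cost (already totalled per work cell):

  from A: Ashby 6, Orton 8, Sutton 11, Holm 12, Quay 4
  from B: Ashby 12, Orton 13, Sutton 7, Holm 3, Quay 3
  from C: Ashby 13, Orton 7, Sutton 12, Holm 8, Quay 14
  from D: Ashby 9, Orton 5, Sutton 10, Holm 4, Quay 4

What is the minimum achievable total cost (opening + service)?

For any fixed open set, each work cell goes to its cheapest open site; total = fixed + service.
{B}: Ashby→B 12, Orton→B 13, Sutton→B 7, Holm→B 3, Quay→B 3. Service 38; fixed 11; total 49.
{A, B}: service 27 + fixed 23 = 50
{A}: service 41 + fixed 12 = 53
{A, B, C, D}: service 24 + fixed 86 = 110
(All 15 nonempty subsets were checked; B only is lowest.)

Minimum total cost: 49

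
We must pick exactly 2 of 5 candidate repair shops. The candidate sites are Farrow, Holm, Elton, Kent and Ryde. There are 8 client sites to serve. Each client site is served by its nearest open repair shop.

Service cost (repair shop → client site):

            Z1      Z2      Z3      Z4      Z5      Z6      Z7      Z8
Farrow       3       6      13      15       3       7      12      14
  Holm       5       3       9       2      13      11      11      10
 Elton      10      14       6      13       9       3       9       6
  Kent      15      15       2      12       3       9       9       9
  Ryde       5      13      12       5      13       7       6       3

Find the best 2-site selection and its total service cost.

Choose Holm and Kent; total service cost 42.

With exactly 2 open, each client site uses its cheapest among the chosen.
{Holm, Kent}: Z1→Holm 5, Z2→Holm 3, Z3→Kent 2, Z4→Holm 2, Z5→Kent 3, Z6→Kent 9, Z7→Kent 9, Z8→Kent 9. Service cost 42.
{Holm, Elton}: service cost 43
{Kent, Ryde}: service cost 44
Among all 10 size-2 choices, {Holm, Kent} is lowest.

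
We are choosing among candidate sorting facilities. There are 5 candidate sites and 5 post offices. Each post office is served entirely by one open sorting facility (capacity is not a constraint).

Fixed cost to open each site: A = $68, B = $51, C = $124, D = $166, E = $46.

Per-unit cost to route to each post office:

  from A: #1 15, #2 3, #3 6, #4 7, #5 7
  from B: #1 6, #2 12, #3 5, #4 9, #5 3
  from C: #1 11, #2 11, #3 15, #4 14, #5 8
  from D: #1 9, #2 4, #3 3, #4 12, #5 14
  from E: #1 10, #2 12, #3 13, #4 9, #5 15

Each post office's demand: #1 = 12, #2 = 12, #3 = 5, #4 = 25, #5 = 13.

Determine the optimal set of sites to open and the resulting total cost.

For any fixed open set, each post office goes to its cheapest open site; total = fixed + service.
{A, B}: #1→B 6·12=72, #2→A 3·12=36, #3→B 5·5=25, #4→A 7·25=175, #5→B 3·13=39. Service 347; fixed 119; total 466.
{A, B, E}: service 347 + fixed 165 = 512
{B}: service 505 + fixed 51 = 556
{A, B, C, D, E}: service 337 + fixed 455 = 792
No other subset beats 466.

Open A and B; minimum total cost 466.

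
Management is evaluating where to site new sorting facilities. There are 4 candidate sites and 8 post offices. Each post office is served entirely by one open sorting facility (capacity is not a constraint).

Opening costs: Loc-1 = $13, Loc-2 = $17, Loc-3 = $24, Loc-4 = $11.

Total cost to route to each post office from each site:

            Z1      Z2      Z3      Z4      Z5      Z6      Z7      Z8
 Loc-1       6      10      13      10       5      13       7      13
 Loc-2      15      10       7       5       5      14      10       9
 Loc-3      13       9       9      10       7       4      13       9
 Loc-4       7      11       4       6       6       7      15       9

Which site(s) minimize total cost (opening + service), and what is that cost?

Open Loc-4 only; minimum total cost 76.

For any fixed open set, each post office goes to its cheapest open site; total = fixed + service.
{Loc-4}: Z1→Loc-4 7, Z2→Loc-4 11, Z3→Loc-4 4, Z4→Loc-4 6, Z5→Loc-4 6, Z6→Loc-4 7, Z7→Loc-4 15, Z8→Loc-4 9. Service 65; fixed 11; total 76.
{Loc-1, Loc-4}: service 54 + fixed 24 = 78
{Loc-2, Loc-4}: Z1→Loc-4 7, Z2→Loc-2 10, Z3→Loc-4 4, Z4→Loc-2 5, Z5→Loc-2 5, Z6→Loc-4 7, Z7→Loc-2 10, Z8→Loc-2 9. Service 57; fixed 28; total 85.
{Loc-1, Loc-2, Loc-3, Loc-4}: Z1→Loc-1 6, Z2→Loc-3 9, Z3→Loc-4 4, Z4→Loc-2 5, Z5→Loc-1 5, Z6→Loc-3 4, Z7→Loc-1 7, Z8→Loc-2 9. Service 49; fixed 65; total 114.
No other subset beats 76.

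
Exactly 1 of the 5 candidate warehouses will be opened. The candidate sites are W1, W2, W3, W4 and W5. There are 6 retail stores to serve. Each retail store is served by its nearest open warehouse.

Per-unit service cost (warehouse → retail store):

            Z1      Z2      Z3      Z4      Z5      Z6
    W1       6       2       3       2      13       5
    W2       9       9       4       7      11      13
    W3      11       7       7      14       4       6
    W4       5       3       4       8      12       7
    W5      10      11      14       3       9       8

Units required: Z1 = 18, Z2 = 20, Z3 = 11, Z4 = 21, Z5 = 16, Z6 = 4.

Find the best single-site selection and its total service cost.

With exactly 1 open, each retail store uses its cheapest among the chosen.
{W1}: Z1→W1 6·18=108, Z2→W1 2·20=40, Z3→W1 3·11=33, Z4→W1 2·21=42, Z5→W1 13·16=208, Z6→W1 5·4=20. Service cost 451.
{W4}: service cost 582
{W2}: service cost 761
Among all 5 size-1 choices, {W1} is lowest.

Choose W1 only; total service cost 451.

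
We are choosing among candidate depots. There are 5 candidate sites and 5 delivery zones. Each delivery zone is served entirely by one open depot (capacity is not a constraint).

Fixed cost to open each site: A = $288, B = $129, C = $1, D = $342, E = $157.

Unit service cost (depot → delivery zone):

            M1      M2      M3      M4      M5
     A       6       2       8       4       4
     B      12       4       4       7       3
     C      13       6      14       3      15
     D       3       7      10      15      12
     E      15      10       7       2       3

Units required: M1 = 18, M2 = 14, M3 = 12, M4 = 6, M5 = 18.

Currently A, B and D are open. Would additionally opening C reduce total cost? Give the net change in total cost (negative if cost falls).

Current service cost with {A, B, D}: 208.
Adding C: each delivery zone re-picks its cheapest; new service cost 202, saving 6.
Extra fixed cost: 1. Net change = 1 − 6 = -5.
(Totals: 967 → 962.)

Yes — net change −5 (cost falls by 5).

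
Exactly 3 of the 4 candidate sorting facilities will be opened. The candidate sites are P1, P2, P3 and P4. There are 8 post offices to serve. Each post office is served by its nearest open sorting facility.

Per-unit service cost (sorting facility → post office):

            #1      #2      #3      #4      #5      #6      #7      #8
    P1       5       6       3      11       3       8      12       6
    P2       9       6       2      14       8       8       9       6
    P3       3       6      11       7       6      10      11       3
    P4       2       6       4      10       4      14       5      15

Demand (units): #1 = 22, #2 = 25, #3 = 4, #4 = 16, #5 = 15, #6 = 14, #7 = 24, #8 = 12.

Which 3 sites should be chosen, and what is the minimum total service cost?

Choose P1, P3 and P4; total service cost 631.

With exactly 3 open, each post office uses its cheapest among the chosen.
{P1, P3, P4}: #1→P4 2·22=44, #2→P1 6·25=150, #3→P1 3·4=12, #4→P3 7·16=112, #5→P1 3·15=45, #6→P1 8·14=112, #7→P4 5·24=120, #8→P3 3·12=36. Service cost 631.
{P2, P3, P4}: service cost 642
{P1, P2, P4}: service cost 711
Among all 4 size-3 choices, {P1, P3, P4} is lowest.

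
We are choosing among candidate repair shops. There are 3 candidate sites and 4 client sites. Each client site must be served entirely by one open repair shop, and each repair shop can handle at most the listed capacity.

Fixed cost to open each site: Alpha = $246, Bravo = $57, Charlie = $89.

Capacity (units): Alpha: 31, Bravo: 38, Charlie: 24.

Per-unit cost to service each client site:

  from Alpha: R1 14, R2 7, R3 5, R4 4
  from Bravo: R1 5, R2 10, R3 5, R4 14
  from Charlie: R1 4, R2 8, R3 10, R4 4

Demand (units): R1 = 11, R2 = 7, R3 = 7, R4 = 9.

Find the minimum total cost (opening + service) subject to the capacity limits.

Minimum total cost: 328

Open {Bravo, Charlie}: R1→Bravo 5·11=55, R2→Charlie 8·7=56, R3→Bravo 5·7=35, R4→Charlie 4·9=36.
Loads: Bravo carries 18/38, Charlie carries 16/24. Service 182; fixed 146; total 328.
Next best feasible plan costs 331.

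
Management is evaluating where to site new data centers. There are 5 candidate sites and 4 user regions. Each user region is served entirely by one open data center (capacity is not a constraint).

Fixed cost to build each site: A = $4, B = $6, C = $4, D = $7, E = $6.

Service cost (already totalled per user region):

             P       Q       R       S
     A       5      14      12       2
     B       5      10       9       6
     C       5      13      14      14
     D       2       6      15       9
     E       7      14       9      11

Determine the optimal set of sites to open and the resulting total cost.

For any fixed open set, each user region goes to its cheapest open site; total = fixed + service.
{A, D}: P→D 2, Q→D 6, R→A 12, S→A 2. Service 22; fixed 11; total 33.
{A, B}: P→A 5, Q→B 10, R→B 9, S→A 2. Service 26; fixed 10; total 36.
{A, B, D}: P→D 2, Q→D 6, R→B 9, S→A 2. Service 19; fixed 17; total 36.
{A, B, C, D, E}: service 19 + fixed 27 = 46
No other subset beats 33.

Open A and D; minimum total cost 33.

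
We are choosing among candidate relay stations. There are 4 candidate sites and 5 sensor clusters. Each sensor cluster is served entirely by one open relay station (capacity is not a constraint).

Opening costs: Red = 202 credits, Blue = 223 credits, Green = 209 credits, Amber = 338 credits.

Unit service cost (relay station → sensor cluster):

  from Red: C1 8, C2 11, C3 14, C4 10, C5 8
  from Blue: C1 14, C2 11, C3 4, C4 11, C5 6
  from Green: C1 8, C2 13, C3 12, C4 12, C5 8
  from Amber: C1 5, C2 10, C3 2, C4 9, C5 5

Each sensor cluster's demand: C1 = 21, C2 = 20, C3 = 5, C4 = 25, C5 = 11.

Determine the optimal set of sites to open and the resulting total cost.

For any fixed open set, each sensor cluster goes to its cheapest open site; total = fixed + service.
{Amber}: C1→Amber 5·21=105, C2→Amber 10·20=200, C3→Amber 2·5=10, C4→Amber 9·25=225, C5→Amber 5·11=55. Service 595; fixed 338; total 933.
{Red}: C1→Red 8·21=168, C2→Red 11·20=220, C3→Red 14·5=70, C4→Red 10·25=250, C5→Red 8·11=88. Service 796; fixed 202; total 998.
{Green}: service 876 + fixed 209 = 1085
{Red, Blue, Green, Amber}: C1→Amber 5·21=105, C2→Amber 10·20=200, C3→Amber 2·5=10, C4→Amber 9·25=225, C5→Amber 5·11=55. Service 595; fixed 972; total 1567.
No other subset beats 933.

Open Amber only; minimum total cost 933.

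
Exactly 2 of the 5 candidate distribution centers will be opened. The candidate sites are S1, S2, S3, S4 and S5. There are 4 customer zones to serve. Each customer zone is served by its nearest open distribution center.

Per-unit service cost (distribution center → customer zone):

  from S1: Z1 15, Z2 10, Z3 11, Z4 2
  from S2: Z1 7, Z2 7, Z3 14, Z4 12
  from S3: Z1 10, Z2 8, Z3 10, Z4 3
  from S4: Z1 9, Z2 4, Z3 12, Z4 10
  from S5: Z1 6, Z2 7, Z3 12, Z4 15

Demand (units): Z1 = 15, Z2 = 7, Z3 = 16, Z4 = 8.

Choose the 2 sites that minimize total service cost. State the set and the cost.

With exactly 2 open, each customer zone uses its cheapest among the chosen.
{S3, S5}: Z1→S5 6·15=90, Z2→S5 7·7=49, Z3→S3 10·16=160, Z4→S3 3·8=24. Service cost 323.
{S1, S5}: service cost 331
{S2, S3}: service cost 338
Among all 10 size-2 choices, {S3, S5} is lowest.

Choose S3 and S5; total service cost 323.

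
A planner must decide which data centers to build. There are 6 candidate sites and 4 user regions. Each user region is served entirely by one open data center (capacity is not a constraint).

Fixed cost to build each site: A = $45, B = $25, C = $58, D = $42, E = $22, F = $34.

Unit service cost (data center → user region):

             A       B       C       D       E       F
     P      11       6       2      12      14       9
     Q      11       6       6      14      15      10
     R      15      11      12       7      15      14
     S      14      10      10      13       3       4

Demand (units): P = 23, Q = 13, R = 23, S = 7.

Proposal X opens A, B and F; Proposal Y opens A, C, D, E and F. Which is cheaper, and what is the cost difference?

Proposal Y is cheaper by 94.

Proposal X: {A, B, F}: P→B 6·23=138, Q→B 6·13=78, R→B 11·23=253, S→F 4·7=28. Service 497; fixed 104; total 601.
Proposal Y: {A, C, D, E, F}: P→C 2·23=46, Q→C 6·13=78, R→D 7·23=161, S→E 3·7=21. Service 306; fixed 201; total 507.
Difference: |601 − 507| = 94.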